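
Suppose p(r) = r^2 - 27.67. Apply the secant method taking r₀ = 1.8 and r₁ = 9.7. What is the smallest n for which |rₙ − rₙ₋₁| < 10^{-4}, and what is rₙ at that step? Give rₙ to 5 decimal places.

p(1.8) = -24.4300000, p(9.7) = 66.4200000
r₂ = 9.7000000 − 66.4200000·(7.9000000)/(90.8500000) = 3.9243478;  |Δ| = 5.7756522
p(3.9243478) = -12.2694941
r₃ = 3.9243478 − (-12.2694941)·(-5.7756522)/(-78.6894941) = 4.8249043;  |Δ| = 0.9005564
p(4.8249043) = -4.3902988
r₄ = 4.8249043 − (-4.3902988)·(0.9005564)/(7.8791953) = 5.3266956;  |Δ| = 0.5017913
p(5.3266956) = 0.7036860
r₅ = 5.3266956 − 0.7036860·(0.5017913)/(5.0939848) = 5.2573779;  |Δ| = 0.0693177
p(5.2573779) = -0.0299781
r₆ = 5.2573779 − (-0.0299781)·(-0.0693177)/(-0.7336640) = 5.2602102;  |Δ| = 0.0028324
p(5.2602102) = -0.0001883
r₇ = 5.2602102 − (-0.0001883)·(0.0028324)/(0.0297898) = 5.2602281;  |Δ| = 0.0000179
|r₇ − r₆| = 0.0000179 < 10^{-4}

n = 7, rₙ = 5.26023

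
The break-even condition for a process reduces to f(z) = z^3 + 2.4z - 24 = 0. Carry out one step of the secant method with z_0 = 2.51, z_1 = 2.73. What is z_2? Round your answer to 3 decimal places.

f(2.51) = -2.16275, f(2.73) = 2.89842
z_2 = 2.73000 − 2.89842·(2.73000 − 2.51000) / (2.89842 − (-2.16275)) = 2.73000 − (0.63765)/(5.06117) = 2.60401

2.604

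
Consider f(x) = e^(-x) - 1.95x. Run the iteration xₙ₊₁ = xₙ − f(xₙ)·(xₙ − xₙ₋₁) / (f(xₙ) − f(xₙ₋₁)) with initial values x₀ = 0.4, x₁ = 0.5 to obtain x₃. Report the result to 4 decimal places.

f(0.4) = -0.109680, f(0.5) = -0.368469
x₂ = 0.500000 − (-0.368469)·(0.500000 − 0.400000) / (-0.368469 − (-0.109680)) = 0.500000 − (-0.036847)/(-0.258789) = 0.357618
f(0.357618) = 0.001985
x₃ = 0.357618 − 0.001985·(0.357618 − 0.500000) / (0.001985 − (-0.368469)) = 0.357618 − (-0.000283)/(0.370454) = 0.358381

0.3584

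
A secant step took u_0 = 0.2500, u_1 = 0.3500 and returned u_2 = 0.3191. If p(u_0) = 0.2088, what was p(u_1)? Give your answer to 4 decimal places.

The secant line through (0.2500, 0.2088) and (0.3500, p(u_1)) crosses zero at u_2 = 0.3191.
So (0.2500, 0.2088), (0.3500, p(u_1)), (0.3191, 0) are collinear:
p(u_1) = 0.2088 · (0.3500 − 0.3191) / (0.2500 − 0.3191) = 0.2088 · (0.030900)/(-0.069100) = -0.093371

-0.0934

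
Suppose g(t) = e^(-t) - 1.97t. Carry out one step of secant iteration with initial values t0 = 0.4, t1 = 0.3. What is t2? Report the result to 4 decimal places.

0.3560

g(0.4) = -0.117680, g(0.3) = 0.149818
t2 = 0.300000 − 0.149818·(0.300000 − 0.400000) / (0.149818 − (-0.117680)) = 0.300000 − (-0.014982)/(0.267498) = 0.356007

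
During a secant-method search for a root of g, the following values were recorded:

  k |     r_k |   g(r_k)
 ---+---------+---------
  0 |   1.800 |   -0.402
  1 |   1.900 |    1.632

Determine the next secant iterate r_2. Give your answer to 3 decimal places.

r_2 = 1.900 − 1.632·(1.900 − 1.800) / (1.632 − (-0.402))
   = 1.900 − (0.16320)/(2.03400) = 1.81976

1.820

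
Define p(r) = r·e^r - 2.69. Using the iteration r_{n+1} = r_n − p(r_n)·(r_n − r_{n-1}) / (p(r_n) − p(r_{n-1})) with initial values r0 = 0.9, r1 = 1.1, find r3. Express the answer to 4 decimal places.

p(0.9) = -0.476357, p(1.1) = 0.614583
r2 = 1.100000 − 0.614583·(1.100000 − 0.900000) / (0.614583 − (-0.476357)) = 1.100000 − (0.122917)/(1.090940) = 0.987330
p(0.987330) = -0.039950
r3 = 0.987330 − (-0.039950)·(0.987330 − 1.100000) / (-0.039950 − 0.614583) = 0.987330 − (0.004501)/(-0.654533) = 0.994207

0.9942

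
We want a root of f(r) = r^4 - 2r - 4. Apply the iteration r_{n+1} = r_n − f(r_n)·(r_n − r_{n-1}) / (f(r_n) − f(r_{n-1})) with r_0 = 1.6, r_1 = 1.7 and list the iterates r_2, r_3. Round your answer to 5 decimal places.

f(1.6) = -0.6464000, f(1.7) = 0.9521000
r_2 = 1.7000000 − 0.9521000·(1.7000000 − 1.6000000) / (0.9521000 − (-0.6464000)) = 1.7000000 − (0.0952100)/(1.5985000) = 1.6404379
f(1.6404379) = -0.0391982
r_3 = 1.6404379 − (-0.0391982)·(1.6404379 − 1.7000000) / (-0.0391982 − 0.9521000) = 1.6404379 − (0.0023347)/(-0.9912982) = 1.6427931

1.64044, 1.64279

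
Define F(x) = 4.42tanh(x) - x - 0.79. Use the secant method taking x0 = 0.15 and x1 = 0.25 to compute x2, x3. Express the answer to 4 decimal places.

0.2369, 0.2366

F(0.15) = -0.281928, F(0.25) = 0.042540
x2 = 0.250000 − 0.042540·(0.250000 − 0.150000) / (0.042540 − (-0.281928)) = 0.250000 − (0.004254)/(0.324469) = 0.236889
F(0.236889) = 0.001005
x3 = 0.236889 − 0.001005·(0.236889 − 0.250000) / (0.001005 − 0.042540) = 0.236889 − (-0.000013)/(-0.041535) = 0.236572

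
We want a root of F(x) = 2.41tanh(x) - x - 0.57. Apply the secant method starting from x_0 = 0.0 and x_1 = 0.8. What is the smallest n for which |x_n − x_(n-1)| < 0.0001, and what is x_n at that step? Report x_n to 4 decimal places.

F(0.0) = -0.570000, F(0.8) = 0.230329
x_2 = 0.800000 − 0.230329·(0.800000)/(0.800329) = 0.569766;  |Δ| = 0.230234
F(0.569766) = 0.101836
x_3 = 0.569766 − 0.101836·(-0.230234)/(-0.128493) = 0.387297;  |Δ| = 0.182469
F(0.387297) = -0.067941
x_4 = 0.387297 − (-0.067941)·(-0.182469)/(-0.169776) = 0.460317;  |Δ| = 0.073020
F(0.460317) = 0.006808
x_5 = 0.460317 − 0.006808·(0.073020)/(0.074749) = 0.453666;  |Δ| = 0.006651
F(0.453666) = 0.000362
x_6 = 0.453666 − 0.000362·(-0.006651)/(-0.006447) = 0.453293;  |Δ| = 0.000373
F(0.453293) = -0.000002
x_7 = 0.453293 − (-0.000002)·(-0.000373)/(-0.000364) = 0.453295;  |Δ| = 0.000002
|x_7 − x_6| = 0.000002 < 0.0001

n = 7, x_n = 0.4533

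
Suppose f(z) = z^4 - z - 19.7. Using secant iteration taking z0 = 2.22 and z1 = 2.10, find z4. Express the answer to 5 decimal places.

f(2.22) = 2.3691266, f(2.10) = -2.3519000
z2 = 2.1000000 − (-2.3519000)·(2.1000000 − 2.2200000) / (-2.3519000 − 2.3691266) = 2.1000000 − (0.2822280)/(-4.7210266) = 2.1597811
f(2.1597811) = -0.1007818
z3 = 2.1597811 − (-0.1007818)·(2.1597811 − 2.1000000) / (-0.1007818 − (-2.3519000)) = 2.1597811 − (-0.0060248)/(2.2511182) = 2.1624574
f(2.1624574) = 0.0045966
z4 = 2.1624574 − 0.0045966·(2.1624574 − 2.1597811) / (0.0045966 − (-0.1007818)) = 2.1624574 − (0.0000123)/(0.1053783) = 2.1623407

2.16234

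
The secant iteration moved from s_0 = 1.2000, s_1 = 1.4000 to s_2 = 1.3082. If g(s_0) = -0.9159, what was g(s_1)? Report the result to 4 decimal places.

0.7771

The secant line through (1.2000, -0.9159) and (1.4000, g(s_1)) crosses zero at s_2 = 1.3082.
So (1.2000, -0.9159), (1.4000, g(s_1)), (1.3082, 0) are collinear:
g(s_1) = -0.9159 · (1.4000 − 1.3082) / (1.2000 − 1.3082) = -0.9159 · (0.091800)/(-0.108200) = 0.777076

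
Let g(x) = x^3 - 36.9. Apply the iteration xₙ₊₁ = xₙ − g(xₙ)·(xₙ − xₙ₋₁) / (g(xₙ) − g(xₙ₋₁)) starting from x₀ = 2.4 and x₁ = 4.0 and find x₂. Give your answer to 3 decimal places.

3.136

g(2.4) = -23.07600, g(4.0) = 27.10000
x₂ = 4.00000 − 27.10000·(4.00000 − 2.40000) / (27.10000 − (-23.07600)) = 4.00000 − (43.36000)/(50.17600) = 3.13584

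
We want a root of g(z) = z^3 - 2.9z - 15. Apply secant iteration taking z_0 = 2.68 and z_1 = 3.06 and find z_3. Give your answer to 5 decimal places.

g(2.68) = -3.5231680, g(3.06) = 4.7786160
z_2 = 3.0600000 − 4.7786160·(3.0600000 − 2.6800000) / (4.7786160 − (-3.5231680)) = 3.0600000 − (1.8158741)/(8.3017840) = 2.8412670
g(2.8412670) = -0.3026992
z_3 = 2.8412670 − (-0.3026992)·(2.8412670 − 3.0600000) / (-0.3026992 − 4.7786160) = 2.8412670 − (0.0662103)/(-5.0813152) = 2.8542972

2.85430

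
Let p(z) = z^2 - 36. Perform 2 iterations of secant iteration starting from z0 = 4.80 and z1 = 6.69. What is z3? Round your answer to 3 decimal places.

5.996

p(4.80) = -12.96000, p(6.69) = 8.75610
z2 = 6.69000 − 8.75610·(6.69000 − 4.80000) / (8.75610 − (-12.96000)) = 6.69000 − (16.54903)/(21.71610) = 5.92794
p(5.92794) = -0.85956
z3 = 5.92794 − (-0.85956)·(5.92794 − 6.69000) / (-0.85956 − 8.75610) = 5.92794 − (0.65504)/(-9.61566) = 5.99606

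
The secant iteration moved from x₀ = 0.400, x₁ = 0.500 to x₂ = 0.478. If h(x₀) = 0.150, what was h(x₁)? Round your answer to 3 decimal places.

The secant line through (0.400, 0.150) and (0.500, h(x₁)) crosses zero at x₂ = 0.478.
So (0.400, 0.150), (0.500, h(x₁)), (0.478, 0) are collinear:
h(x₁) = 0.150 · (0.500 − 0.478) / (0.400 − 0.478) = 0.150 · (0.02200)/(-0.07800) = -0.04231

-0.042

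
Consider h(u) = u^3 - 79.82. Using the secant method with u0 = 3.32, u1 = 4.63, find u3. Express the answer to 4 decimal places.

h(3.32) = -43.225632, h(4.63) = 19.432847
u2 = 4.630000 − 19.432847·(4.630000 − 3.320000) / (19.432847 − (-43.225632)) = 4.630000 − (25.457030)/(62.658479) = 4.223718
h(4.223718) = -4.469757
u3 = 4.223718 − (-4.469757)·(4.223718 − 4.630000) / (-4.469757 − 19.432847) = 4.223718 − (1.815983)/(-23.902604) = 4.299692

4.2997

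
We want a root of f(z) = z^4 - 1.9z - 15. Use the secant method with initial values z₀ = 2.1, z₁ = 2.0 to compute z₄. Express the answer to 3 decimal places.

2.087

f(2.1) = 0.45810, f(2.0) = -2.80000
z₂ = 2.00000 − (-2.80000)·(2.00000 − 2.10000) / (-2.80000 − 0.45810) = 2.00000 − (0.28000)/(-3.25810) = 2.08594
f(2.08594) = -0.03083
z₃ = 2.08594 − (-0.03083)·(2.08594 − 2.00000) / (-0.03083 − (-2.80000)) = 2.08594 − (-0.00265)/(2.76917) = 2.08690
f(2.08690) = 0.00211
z₄ = 2.08690 − 0.00211·(2.08690 − 2.08594) / (0.00211 − (-0.03083)) = 2.08690 − (0.00000)/(0.03294) = 2.08684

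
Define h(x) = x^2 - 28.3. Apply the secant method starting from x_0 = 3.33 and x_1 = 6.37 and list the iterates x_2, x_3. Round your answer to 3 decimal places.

h(3.33) = -17.21110, h(6.37) = 12.27690
x_2 = 6.37000 − 12.27690·(6.37000 − 3.33000) / (12.27690 − (-17.21110)) = 6.37000 − (37.32178)/(29.48800) = 5.10434
h(5.10434) = -2.24571
x_3 = 5.10434 − (-2.24571)·(5.10434 − 6.37000) / (-2.24571 − 12.27690) = 5.10434 − (2.84231)/(-14.52261) = 5.30006

5.104, 5.300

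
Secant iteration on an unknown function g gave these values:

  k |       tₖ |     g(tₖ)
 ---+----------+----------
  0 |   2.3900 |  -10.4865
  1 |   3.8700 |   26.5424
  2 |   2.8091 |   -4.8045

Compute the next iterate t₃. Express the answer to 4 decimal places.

2.9717

t₃ = 2.8091 − (-4.8045)·(2.8091 − 3.8700) / (-4.8045 − 26.5424)
   = 2.8091 − (5.097094)/(-31.346900) = 2.971703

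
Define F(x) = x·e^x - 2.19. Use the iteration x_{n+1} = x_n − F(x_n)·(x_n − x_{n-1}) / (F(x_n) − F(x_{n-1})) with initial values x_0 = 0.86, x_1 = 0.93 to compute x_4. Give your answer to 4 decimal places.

0.8949

F(0.86) = -0.157682, F(0.93) = 0.167094
x_2 = 0.930000 − 0.167094·(0.930000 − 0.860000) / (0.167094 − (-0.157682)) = 0.930000 − (0.011697)/(0.324775) = 0.893986
F(0.893986) = -0.004335
x_3 = 0.893986 − (-0.004335)·(0.893986 − 0.930000) / (-0.004335 − 0.167094) = 0.893986 − (0.000156)/(-0.171428) = 0.894896
F(0.894896) = -0.000115
x_4 = 0.894896 − (-0.000115)·(0.894896 − 0.893986) / (-0.000115 − (-0.004335)) = 0.894896 − (0.000000)/(0.004220) = 0.894921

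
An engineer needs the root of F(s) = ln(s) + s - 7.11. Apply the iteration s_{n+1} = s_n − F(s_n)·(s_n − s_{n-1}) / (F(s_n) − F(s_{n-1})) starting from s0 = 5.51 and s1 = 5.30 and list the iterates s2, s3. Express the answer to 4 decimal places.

F(5.51) = 0.106565, F(5.30) = -0.142293
s2 = 5.300000 − (-0.142293)·(5.300000 − 5.510000) / (-0.142293 − 0.106565) = 5.300000 − (0.029882)/(-0.248858) = 5.420075
F(5.420075) = 0.000184
s3 = 5.420075 − 0.000184·(5.420075 − 5.300000) / (0.000184 − (-0.142293)) = 5.420075 − (0.000022)/(0.142478) = 5.419919

5.4201, 5.4199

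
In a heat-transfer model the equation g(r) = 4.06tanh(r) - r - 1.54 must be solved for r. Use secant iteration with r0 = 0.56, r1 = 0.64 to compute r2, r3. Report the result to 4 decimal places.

0.5799, 0.5789

g(0.56) = -0.037612, g(0.64) = 0.113492
r2 = 0.640000 − 0.113492·(0.640000 − 0.560000) / (0.113492 − (-0.037612)) = 0.640000 − (0.009079)/(0.151104) = 0.579913
g(0.579913) = 0.001852
r3 = 0.579913 − 0.001852·(0.579913 − 0.640000) / (0.001852 − 0.113492) = 0.579913 − (-0.000111)/(-0.111640) = 0.578916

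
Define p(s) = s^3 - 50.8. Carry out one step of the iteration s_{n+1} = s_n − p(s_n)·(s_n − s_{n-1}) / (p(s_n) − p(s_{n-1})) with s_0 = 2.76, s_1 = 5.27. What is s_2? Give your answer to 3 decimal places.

3.356

p(2.76) = -29.77542, p(5.27) = 95.56318
s_2 = 5.27000 − 95.56318·(5.27000 − 2.76000) / (95.56318 − (-29.77542)) = 5.27000 − (239.86359)/(125.33861) = 3.35628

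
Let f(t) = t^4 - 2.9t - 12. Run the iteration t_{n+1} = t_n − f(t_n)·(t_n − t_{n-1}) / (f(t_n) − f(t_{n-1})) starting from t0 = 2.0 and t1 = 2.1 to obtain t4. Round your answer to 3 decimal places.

f(2.0) = -1.80000, f(2.1) = 1.35810
t2 = 2.10000 − 1.35810·(2.10000 − 2.00000) / (1.35810 − (-1.80000)) = 2.10000 − (0.13581)/(3.15810) = 2.05700
f(2.05700) = -0.06195
t3 = 2.05700 − (-0.06195)·(2.05700 − 2.10000) / (-0.06195 − 1.35810) = 2.05700 − (0.00266)/(-1.42005) = 2.05887
f(2.05887) = -0.00199
t4 = 2.05887 − (-0.00199)·(2.05887 − 2.05700) / (-0.00199 − (-0.06195)) = 2.05887 − (0.00000)/(0.05996) = 2.05893

2.059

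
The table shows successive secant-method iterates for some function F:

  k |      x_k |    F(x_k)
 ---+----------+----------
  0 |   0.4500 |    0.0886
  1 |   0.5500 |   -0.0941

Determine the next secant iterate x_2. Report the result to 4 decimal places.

x_2 = 0.5500 − (-0.0941)·(0.5500 − 0.4500) / (-0.0941 − 0.0886)
   = 0.5500 − (-0.009410)/(-0.182700) = 0.498495

0.4985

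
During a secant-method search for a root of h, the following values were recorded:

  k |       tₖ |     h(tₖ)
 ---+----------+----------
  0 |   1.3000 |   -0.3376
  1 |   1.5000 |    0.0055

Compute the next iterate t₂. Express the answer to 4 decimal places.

t₂ = 1.5000 − 0.0055·(1.5000 − 1.3000) / (0.0055 − (-0.3376))
   = 1.5000 − (0.001100)/(0.343100) = 1.496794

1.4968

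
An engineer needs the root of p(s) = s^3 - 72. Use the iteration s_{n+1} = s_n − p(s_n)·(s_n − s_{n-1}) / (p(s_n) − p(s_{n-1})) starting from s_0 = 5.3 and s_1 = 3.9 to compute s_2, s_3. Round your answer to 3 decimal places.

p(5.3) = 76.87700, p(3.9) = -12.68100
s_2 = 3.90000 − (-12.68100)·(3.90000 − 5.30000) / (-12.68100 − 76.87700) = 3.90000 − (17.75340)/(-89.55800) = 4.09823
p(4.09823) = -3.16804
s_3 = 4.09823 − (-3.16804)·(4.09823 − 3.90000) / (-3.16804 − (-12.68100)) = 4.09823 − (-0.62801)/(9.51296) = 4.16425

4.098, 4.164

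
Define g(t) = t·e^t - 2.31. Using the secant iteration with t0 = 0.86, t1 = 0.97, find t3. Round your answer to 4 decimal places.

0.9202

g(0.86) = -0.277682, g(0.97) = 0.248806
t2 = 0.970000 − 0.248806·(0.970000 − 0.860000) / (0.248806 − (-0.277682)) = 0.970000 − (0.027369)/(0.526488) = 0.918017
g(0.918017) = -0.010995
t3 = 0.918017 − (-0.010995)·(0.918017 − 0.970000) / (-0.010995 − 0.248806) = 0.918017 − (0.000572)/(-0.259801) = 0.920216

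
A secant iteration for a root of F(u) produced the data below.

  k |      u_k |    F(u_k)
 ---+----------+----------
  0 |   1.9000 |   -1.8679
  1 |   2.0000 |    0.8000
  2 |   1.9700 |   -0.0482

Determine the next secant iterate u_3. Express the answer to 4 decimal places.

u_3 = 1.9700 − (-0.0482)·(1.9700 − 2.0000) / (-0.0482 − 0.8000)
   = 1.9700 − (0.001446)/(-0.848200) = 1.971705

1.9717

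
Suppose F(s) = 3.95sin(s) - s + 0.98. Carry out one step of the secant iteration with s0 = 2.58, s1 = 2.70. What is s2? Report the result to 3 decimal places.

F(2.58) = 0.50351, F(2.70) = -0.03185
s2 = 2.70000 − (-0.03185)·(2.70000 − 2.58000) / (-0.03185 − 0.50351) = 2.70000 − (-0.00382)/(-0.53536) = 2.69286

2.693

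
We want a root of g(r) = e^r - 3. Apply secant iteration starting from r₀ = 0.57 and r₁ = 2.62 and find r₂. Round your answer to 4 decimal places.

0.7810

g(0.57) = -1.231733, g(2.62) = 10.735724
r₂ = 2.620000 − 10.735724·(2.620000 − 0.570000) / (10.735724 − (-1.231733)) = 2.620000 − (22.008233)/(11.967457) = 0.780993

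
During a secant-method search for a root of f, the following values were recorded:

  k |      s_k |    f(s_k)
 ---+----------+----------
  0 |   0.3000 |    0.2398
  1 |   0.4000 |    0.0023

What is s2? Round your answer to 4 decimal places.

0.4010

s2 = 0.4000 − 0.0023·(0.4000 − 0.3000) / (0.0023 − 0.2398)
   = 0.4000 − (0.000230)/(-0.237500) = 0.400968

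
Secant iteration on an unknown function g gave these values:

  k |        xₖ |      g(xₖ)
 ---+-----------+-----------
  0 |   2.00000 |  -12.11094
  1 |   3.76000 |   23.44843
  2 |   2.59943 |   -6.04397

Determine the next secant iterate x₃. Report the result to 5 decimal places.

2.83727

x₃ = 2.59943 − (-6.04397)·(2.59943 − 3.76000) / (-6.04397 − 23.44843)
   = 2.59943 − (7.0144503)/(-29.4924000) = 2.8372692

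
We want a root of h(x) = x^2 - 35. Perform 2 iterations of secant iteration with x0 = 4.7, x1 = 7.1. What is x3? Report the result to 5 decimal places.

h(4.7) = -12.9100000, h(7.1) = 15.4100000
x2 = 7.1000000 − 15.4100000·(7.1000000 − 4.7000000) / (15.4100000 − (-12.9100000)) = 7.1000000 − (36.9840000)/(28.3200000) = 5.7940678
h(5.7940678) = -1.4287784
x3 = 5.7940678 − (-1.4287784)·(5.7940678 − 7.1000000) / (-1.4287784 − 15.4100000) = 5.7940678 − (1.8658877)/(-16.8387784) = 5.9048768

5.90488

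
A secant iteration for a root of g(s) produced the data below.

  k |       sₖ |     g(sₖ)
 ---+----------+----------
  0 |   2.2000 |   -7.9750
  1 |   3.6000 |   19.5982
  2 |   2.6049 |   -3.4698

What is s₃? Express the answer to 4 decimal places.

2.7546

s₃ = 2.6049 − (-3.4698)·(2.6049 − 3.6000) / (-3.4698 − 19.5982)
   = 2.6049 − (3.452798)/(-23.068000) = 2.754579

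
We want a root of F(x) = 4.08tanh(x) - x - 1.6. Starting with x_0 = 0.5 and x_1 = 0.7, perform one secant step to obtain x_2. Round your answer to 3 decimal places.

0.613

F(0.5) = -0.21456, F(0.7) = 0.16582
x_2 = 0.70000 − 0.16582·(0.70000 − 0.50000) / (0.16582 − (-0.21456)) = 0.70000 − (0.03316)/(0.38038) = 0.61281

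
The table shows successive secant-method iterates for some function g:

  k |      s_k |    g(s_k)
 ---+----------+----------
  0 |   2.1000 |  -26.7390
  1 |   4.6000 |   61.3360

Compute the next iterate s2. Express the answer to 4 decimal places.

2.8590

s2 = 4.6000 − 61.3360·(4.6000 − 2.1000) / (61.3360 − (-26.7390))
   = 4.6000 − (153.340000)/(88.075000) = 2.858984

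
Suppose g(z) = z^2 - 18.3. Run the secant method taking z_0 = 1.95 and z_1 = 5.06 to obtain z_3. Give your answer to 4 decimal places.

4.2555

g(1.95) = -14.497500, g(5.06) = 7.303600
z_2 = 5.060000 − 7.303600·(5.060000 − 1.950000) / (7.303600 − (-14.497500)) = 5.060000 − (22.714196)/(21.801100) = 4.018117
g(4.018117) = -2.154736
z_3 = 4.018117 − (-2.154736)·(4.018117 − 5.060000) / (-2.154736 − 7.303600) = 4.018117 − (2.244983)/(-9.458336) = 4.255472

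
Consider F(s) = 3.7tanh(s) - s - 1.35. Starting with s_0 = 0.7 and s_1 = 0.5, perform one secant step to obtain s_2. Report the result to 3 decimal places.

0.586

F(0.7) = 0.18616, F(0.5) = -0.14017
s_2 = 0.50000 − (-0.14017)·(0.50000 − 0.70000) / (-0.14017 − 0.18616) = 0.50000 − (0.02803)/(-0.32633) = 0.58591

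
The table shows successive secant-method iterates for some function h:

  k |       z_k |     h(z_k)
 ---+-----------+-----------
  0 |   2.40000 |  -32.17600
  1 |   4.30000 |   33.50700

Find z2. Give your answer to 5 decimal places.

3.33075

z2 = 4.30000 − 33.50700·(4.30000 − 2.40000) / (33.50700 − (-32.17600))
   = 4.30000 − (63.6633000)/(65.6830000) = 3.3307492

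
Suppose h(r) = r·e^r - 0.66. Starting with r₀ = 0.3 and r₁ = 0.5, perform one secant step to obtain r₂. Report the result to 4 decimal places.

0.4216

h(0.3) = -0.255042, h(0.5) = 0.164361
r₂ = 0.500000 − 0.164361·(0.500000 − 0.300000) / (0.164361 − (-0.255042)) = 0.500000 − (0.032872)/(0.419403) = 0.421622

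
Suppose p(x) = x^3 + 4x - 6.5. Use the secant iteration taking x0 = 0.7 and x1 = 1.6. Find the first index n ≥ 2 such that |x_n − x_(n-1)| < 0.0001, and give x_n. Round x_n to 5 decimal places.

n = 6, x_n = 1.19663

p(0.7) = -3.3570000, p(1.6) = 3.9960000
x2 = 1.6000000 − 3.9960000·(0.9000000)/(7.3530000) = 1.1108935;  |Δ| = 0.4891065
p(1.1108935) = -0.6854896
x3 = 1.1108935 − (-0.6854896)·(-0.4891065)/(-4.6814896) = 1.1825112;  |Δ| = 0.0716177
p(1.1825112) = -0.1164112
x4 = 1.1825112 − (-0.1164112)·(0.0716177)/(0.5690784) = 1.1971614;  |Δ| = 0.0146502
p(1.1971614) = 0.0044115
x5 = 1.1971614 − 0.0044115·(0.0146502)/(0.1208227) = 1.1966265;  |Δ| = 0.0005349
p(1.1966265) = -0.0000270
x6 = 1.1966265 − (-0.0000270)·(-0.0005349)/(-0.0044385) = 1.1966297;  |Δ| = 0.0000033
|x6 − x5| = 0.0000033 < 0.0001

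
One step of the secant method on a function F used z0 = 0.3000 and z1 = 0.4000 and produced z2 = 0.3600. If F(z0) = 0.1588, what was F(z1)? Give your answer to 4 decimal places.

-0.1059

The secant line through (0.3000, 0.1588) and (0.4000, F(z1)) crosses zero at z2 = 0.3600.
So (0.3000, 0.1588), (0.4000, F(z1)), (0.3600, 0) are collinear:
F(z1) = 0.1588 · (0.4000 − 0.3600) / (0.3000 − 0.3600) = 0.1588 · (0.040000)/(-0.060000) = -0.105867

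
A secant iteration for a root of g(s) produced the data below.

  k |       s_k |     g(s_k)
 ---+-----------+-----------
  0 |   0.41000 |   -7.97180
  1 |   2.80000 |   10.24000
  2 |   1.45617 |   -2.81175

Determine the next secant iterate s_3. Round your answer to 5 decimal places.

1.74567

s_3 = 1.45617 − (-2.81175)·(1.45617 − 2.80000) / (-2.81175 − 10.24000)
   = 1.45617 − (3.7785140)/(-13.0517500) = 1.7456725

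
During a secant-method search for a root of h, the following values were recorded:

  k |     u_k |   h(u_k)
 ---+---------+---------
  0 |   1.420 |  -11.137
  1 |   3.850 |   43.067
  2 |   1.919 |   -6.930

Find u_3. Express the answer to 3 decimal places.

u_3 = 1.919 − (-6.930)·(1.919 − 3.850) / (-6.930 − 43.067)
   = 1.919 − (13.38183)/(-49.99700) = 2.18665

2.187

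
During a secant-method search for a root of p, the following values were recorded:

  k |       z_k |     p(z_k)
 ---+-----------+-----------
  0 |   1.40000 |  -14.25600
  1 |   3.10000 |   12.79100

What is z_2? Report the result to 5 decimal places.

z_2 = 3.10000 − 12.79100·(3.10000 − 1.40000) / (12.79100 − (-14.25600))
   = 3.10000 − (21.7447000)/(27.0470000) = 2.2960402

2.29604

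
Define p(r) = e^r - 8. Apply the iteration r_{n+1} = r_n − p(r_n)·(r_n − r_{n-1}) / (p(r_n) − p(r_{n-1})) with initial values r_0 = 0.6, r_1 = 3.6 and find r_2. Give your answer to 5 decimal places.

p(0.6) = -6.1778812, p(3.6) = 28.5982344
r_2 = 3.6000000 − 28.5982344·(3.6000000 − 0.6000000) / (28.5982344 − (-6.1778812)) = 3.6000000 − (85.7947033)/(34.7761156) = 1.1329417

1.13294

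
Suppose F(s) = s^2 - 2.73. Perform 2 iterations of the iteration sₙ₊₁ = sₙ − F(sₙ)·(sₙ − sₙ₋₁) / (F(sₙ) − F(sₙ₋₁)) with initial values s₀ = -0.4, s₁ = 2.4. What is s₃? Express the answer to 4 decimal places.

1.4776

F(-0.4) = -2.570000, F(2.4) = 3.030000
s₂ = 2.400000 − 3.030000·(2.400000 − (-0.400000)) / (3.030000 − (-2.570000)) = 2.400000 − (8.484000)/(5.600000) = 0.885000
F(0.885000) = -1.946775
s₃ = 0.885000 − (-1.946775)·(0.885000 − 2.400000) / (-1.946775 − 3.030000) = 0.885000 − (2.949364)/(-4.976775) = 1.477626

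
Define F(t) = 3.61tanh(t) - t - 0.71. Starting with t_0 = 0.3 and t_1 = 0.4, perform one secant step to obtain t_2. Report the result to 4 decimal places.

0.2811

F(0.3) = 0.041639, F(0.4) = 0.261616
t_2 = 0.400000 − 0.261616·(0.400000 − 0.300000) / (0.261616 − 0.041639) = 0.400000 − (0.026162)/(0.219977) = 0.281071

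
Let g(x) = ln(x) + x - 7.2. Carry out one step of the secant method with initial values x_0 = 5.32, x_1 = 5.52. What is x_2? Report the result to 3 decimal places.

5.496

g(5.32) = -0.20853, g(5.52) = 0.02838
x_2 = 5.52000 − 0.02838·(5.52000 − 5.32000) / (0.02838 − (-0.20853)) = 5.52000 − (0.00568)/(0.23690) = 5.49604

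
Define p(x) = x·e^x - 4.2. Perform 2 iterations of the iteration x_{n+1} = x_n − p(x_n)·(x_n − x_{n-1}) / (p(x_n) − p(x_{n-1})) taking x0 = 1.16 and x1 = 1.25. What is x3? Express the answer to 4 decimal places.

1.2289

p(1.16) = -0.499677, p(1.25) = 0.162929
x2 = 1.250000 − 0.162929·(1.250000 − 1.160000) / (0.162929 − (-0.499677)) = 1.250000 − (0.014664)/(0.662606) = 1.227870
p(1.227870) = -0.008114
x3 = 1.227870 − (-0.008114)·(1.227870 − 1.250000) / (-0.008114 − 0.162929) = 1.227870 − (0.000180)/(-0.171043) = 1.228920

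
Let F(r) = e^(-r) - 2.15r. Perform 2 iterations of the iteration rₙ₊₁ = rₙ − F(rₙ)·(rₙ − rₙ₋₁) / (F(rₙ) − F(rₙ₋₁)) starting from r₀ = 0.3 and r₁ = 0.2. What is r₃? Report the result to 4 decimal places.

0.3333

F(0.3) = 0.095818, F(0.2) = 0.388731
r₂ = 0.200000 − 0.388731·(0.200000 − 0.300000) / (0.388731 − 0.095818) = 0.200000 − (-0.038873)/(0.292913) = 0.332712
F(0.332712) = 0.001645
r₃ = 0.332712 − 0.001645·(0.332712 − 0.200000) / (0.001645 − 0.388731) = 0.332712 − (0.000218)/(-0.387086) = 0.333276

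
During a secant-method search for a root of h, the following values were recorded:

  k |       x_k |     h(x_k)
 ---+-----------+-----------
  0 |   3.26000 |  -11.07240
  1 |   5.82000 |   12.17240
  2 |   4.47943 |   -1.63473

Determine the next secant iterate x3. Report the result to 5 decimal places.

x3 = 4.47943 − (-1.63473)·(4.47943 − 5.82000) / (-1.63473 − 12.17240)
   = 4.47943 − (2.1914700)/(-13.8071300) = 4.6381502

4.63815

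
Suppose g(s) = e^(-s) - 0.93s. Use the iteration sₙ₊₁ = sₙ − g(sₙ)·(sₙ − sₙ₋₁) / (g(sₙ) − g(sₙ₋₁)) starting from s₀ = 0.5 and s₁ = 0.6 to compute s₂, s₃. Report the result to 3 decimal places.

0.594, 0.594

g(0.5) = 0.14153, g(0.6) = -0.00919
s₂ = 0.60000 − (-0.00919)·(0.60000 − 0.50000) / (-0.00919 − 0.14153) = 0.60000 − (-0.00092)/(-0.15072) = 0.59390
g(0.59390) = -0.00016
s₃ = 0.59390 − (-0.00016)·(0.59390 − 0.60000) / (-0.00016 − (-0.00919)) = 0.59390 − (0.00000)/(0.00903) = 0.59379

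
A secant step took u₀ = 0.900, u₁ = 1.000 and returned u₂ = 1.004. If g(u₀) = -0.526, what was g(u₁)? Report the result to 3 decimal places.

-0.020

The secant line through (0.900, -0.526) and (1.000, g(u₁)) crosses zero at u₂ = 1.004.
So (0.900, -0.526), (1.000, g(u₁)), (1.004, 0) are collinear:
g(u₁) = -0.526 · (1.000 − 1.004) / (0.900 − 1.004) = -0.526 · (-0.00400)/(-0.10400) = -0.02023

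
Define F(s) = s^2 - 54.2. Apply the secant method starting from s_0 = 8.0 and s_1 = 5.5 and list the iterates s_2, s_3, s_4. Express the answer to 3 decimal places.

F(8.0) = 9.80000, F(5.5) = -23.95000
s_2 = 5.50000 − (-23.95000)·(5.50000 − 8.00000) / (-23.95000 − 9.80000) = 5.50000 − (59.87500)/(-33.75000) = 7.27407
F(7.27407) = -1.28785
s_3 = 7.27407 − (-1.28785)·(7.27407 − 5.50000) / (-1.28785 − (-23.95000)) = 7.27407 − (-2.28473)/(22.66215) = 7.37489
F(7.37489) = 0.18902
s_4 = 7.37489 − 0.18902·(7.37489 − 7.27407) / (0.18902 − (-1.28785)) = 7.37489 − (0.01906)/(1.47687) = 7.36199

7.274, 7.375, 7.362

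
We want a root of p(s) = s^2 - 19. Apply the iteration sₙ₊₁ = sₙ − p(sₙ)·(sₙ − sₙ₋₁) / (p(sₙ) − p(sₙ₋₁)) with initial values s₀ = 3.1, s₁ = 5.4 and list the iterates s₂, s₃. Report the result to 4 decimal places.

p(3.1) = -9.390000, p(5.4) = 10.160000
s₂ = 5.400000 − 10.160000·(5.400000 − 3.100000) / (10.160000 − (-9.390000)) = 5.400000 − (23.368000)/(19.550000) = 4.204706
p(4.204706) = -1.320448
s₃ = 4.204706 − (-1.320448)·(4.204706 − 5.400000) / (-1.320448 − 10.160000) = 4.204706 − (1.578324)/(-11.480448) = 4.342185

4.2047, 4.3422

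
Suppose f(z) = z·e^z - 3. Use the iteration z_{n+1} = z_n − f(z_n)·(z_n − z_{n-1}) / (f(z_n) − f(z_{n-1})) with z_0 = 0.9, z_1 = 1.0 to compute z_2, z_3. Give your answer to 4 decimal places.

f(0.9) = -0.786357, f(1.0) = -0.281718
z_2 = 1.000000 − (-0.281718)·(1.000000 − 0.900000) / (-0.281718 − (-0.786357)) = 1.000000 − (-0.028172)/(0.504639) = 1.055826
f(1.055826) = 0.034810
z_3 = 1.055826 − 0.034810·(1.055826 − 1.000000) / (0.034810 − (-0.281718)) = 1.055826 − (0.001943)/(0.316528) = 1.049686

1.0558, 1.0497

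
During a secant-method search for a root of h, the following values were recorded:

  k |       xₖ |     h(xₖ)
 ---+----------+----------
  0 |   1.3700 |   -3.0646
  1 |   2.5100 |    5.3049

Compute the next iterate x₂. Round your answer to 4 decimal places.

x₂ = 2.5100 − 5.3049·(2.5100 − 1.3700) / (5.3049 − (-3.0646))
   = 2.5100 − (6.047586)/(8.369500) = 1.787426

1.7874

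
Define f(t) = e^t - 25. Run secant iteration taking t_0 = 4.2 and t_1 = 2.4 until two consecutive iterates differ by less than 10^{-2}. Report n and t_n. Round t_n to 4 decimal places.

n = 6, t_n = 3.2189

f(4.2) = 41.686331, f(2.4) = -13.976824
t_2 = 2.400000 − (-13.976824)·(-1.800000)/(-55.663155) = 2.851974;  |Δ| = 0.451974
f(2.851974) = -7.678063
t_3 = 2.851974 − (-7.678063)·(0.451974)/(6.298760) = 3.402921;  |Δ| = 0.550947
f(3.402921) = 5.051743
t_4 = 3.402921 − 5.051743·(0.550947)/(12.729807) = 3.184281;  |Δ| = 0.218640
f(3.184281) = -0.850085
t_5 = 3.184281 − (-0.850085)·(-0.218640)/(-5.901828) = 3.215773;  |Δ| = 0.031492
f(3.215773) = -0.077445
t_6 = 3.215773 − (-0.077445)·(0.031492)/(0.772640) = 3.218930;  |Δ| = 0.003157
|t_6 − t_5| = 0.003157 < 10^{-2}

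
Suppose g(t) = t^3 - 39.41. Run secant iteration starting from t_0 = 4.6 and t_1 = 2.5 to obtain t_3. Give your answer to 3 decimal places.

3.503

g(4.6) = 57.92600, g(2.5) = -23.78500
t_2 = 2.50000 − (-23.78500)·(2.50000 − 4.60000) / (-23.78500 − 57.92600) = 2.50000 − (49.94850)/(-81.71100) = 3.11128
g(3.11128) = -9.29254
t_3 = 3.11128 − (-9.29254)·(3.11128 − 2.50000) / (-9.29254 − (-23.78500)) = 3.11128 − (-5.68037)/(14.49246) = 3.50324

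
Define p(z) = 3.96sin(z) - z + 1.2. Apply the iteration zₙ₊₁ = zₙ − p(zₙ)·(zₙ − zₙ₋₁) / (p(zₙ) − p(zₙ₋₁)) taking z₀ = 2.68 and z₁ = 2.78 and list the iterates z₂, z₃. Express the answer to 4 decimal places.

2.7413, 2.7417

p(2.68) = 0.283684, p(2.78) = -0.179093
z₂ = 2.780000 − (-0.179093)·(2.780000 − 2.680000) / (-0.179093 − 0.283684) = 2.780000 − (-0.017909)/(-0.462777) = 2.741300
p(2.741300) = 0.001863
z₃ = 2.741300 − 0.001863·(2.741300 − 2.780000) / (0.001863 − (-0.179093)) = 2.741300 − (-0.000072)/(0.180956) = 2.741699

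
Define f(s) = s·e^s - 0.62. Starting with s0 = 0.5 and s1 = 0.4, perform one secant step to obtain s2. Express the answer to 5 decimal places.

0.41022

f(0.5) = 0.2043606, f(0.4) = -0.0232701
s2 = 0.4000000 − (-0.0232701)·(0.4000000 − 0.5000000) / (-0.0232701 − 0.2043606) = 0.4000000 − (0.0023270)/(-0.2276308) = 0.4102227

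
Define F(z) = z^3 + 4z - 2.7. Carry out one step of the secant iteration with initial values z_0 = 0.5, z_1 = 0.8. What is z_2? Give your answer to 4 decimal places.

F(0.5) = -0.575000, F(0.8) = 1.012000
z_2 = 0.800000 − 1.012000·(0.800000 − 0.500000) / (1.012000 − (-0.575000)) = 0.800000 − (0.303600)/(1.587000) = 0.608696

0.6087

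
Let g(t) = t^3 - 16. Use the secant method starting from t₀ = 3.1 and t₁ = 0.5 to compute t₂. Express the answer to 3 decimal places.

g(3.1) = 13.79100, g(0.5) = -15.87500
t₂ = 0.50000 − (-15.87500)·(0.50000 − 3.10000) / (-15.87500 − 13.79100) = 0.50000 − (41.27500)/(-29.66600) = 1.89132

1.891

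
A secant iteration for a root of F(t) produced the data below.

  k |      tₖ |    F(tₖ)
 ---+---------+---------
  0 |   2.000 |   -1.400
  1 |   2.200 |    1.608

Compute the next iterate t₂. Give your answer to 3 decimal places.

2.093

t₂ = 2.200 − 1.608·(2.200 − 2.000) / (1.608 − (-1.400))
   = 2.200 − (0.32160)/(3.00800) = 2.09309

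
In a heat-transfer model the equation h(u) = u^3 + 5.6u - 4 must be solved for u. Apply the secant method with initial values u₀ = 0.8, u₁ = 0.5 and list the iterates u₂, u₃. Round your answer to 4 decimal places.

h(0.8) = 0.992000, h(0.5) = -1.075000
u₂ = 0.500000 − (-1.075000)·(0.500000 − 0.800000) / (-1.075000 − 0.992000) = 0.500000 − (0.322500)/(-2.067000) = 0.656023
h(0.656023) = -0.043940
u₃ = 0.656023 − (-0.043940)·(0.656023 − 0.500000) / (-0.043940 − (-1.075000)) = 0.656023 − (-0.006856)/(1.031060) = 0.662672

0.6560, 0.6627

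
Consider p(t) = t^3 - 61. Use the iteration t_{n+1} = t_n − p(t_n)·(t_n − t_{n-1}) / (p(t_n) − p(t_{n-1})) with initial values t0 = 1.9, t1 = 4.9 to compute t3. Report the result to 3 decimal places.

p(1.9) = -54.14100, p(4.9) = 56.64900
t2 = 4.90000 − 56.64900·(4.90000 − 1.90000) / (56.64900 − (-54.14100)) = 4.90000 − (169.94700)/(110.79000) = 3.36604
p(3.36604) = -22.86188
t3 = 3.36604 − (-22.86188)·(3.36604 − 4.90000) / (-22.86188 − 56.64900) = 3.36604 − (35.06912)/(-79.51088) = 3.80710

3.807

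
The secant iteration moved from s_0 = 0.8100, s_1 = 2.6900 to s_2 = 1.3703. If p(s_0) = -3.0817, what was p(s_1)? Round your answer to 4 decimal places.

The secant line through (0.8100, -3.0817) and (2.6900, p(s_1)) crosses zero at s_2 = 1.3703.
So (0.8100, -3.0817), (2.6900, p(s_1)), (1.3703, 0) are collinear:
p(s_1) = -3.0817 · (2.6900 − 1.3703) / (0.8100 − 1.3703) = -3.0817 · (1.319700)/(-0.560300) = 7.258468

7.2585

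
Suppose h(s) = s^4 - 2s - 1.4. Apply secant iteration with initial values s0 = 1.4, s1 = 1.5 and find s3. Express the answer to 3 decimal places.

h(1.4) = -0.35840, h(1.5) = 0.66250
s2 = 1.50000 − 0.66250·(1.50000 − 1.40000) / (0.66250 − (-0.35840)) = 1.50000 − (0.06625)/(1.02090) = 1.43511
h(1.43511) = -0.02855
s3 = 1.43511 − (-0.02855)·(1.43511 − 1.50000) / (-0.02855 − 0.66250) = 1.43511 − (0.00185)/(-0.69105) = 1.43779

1.438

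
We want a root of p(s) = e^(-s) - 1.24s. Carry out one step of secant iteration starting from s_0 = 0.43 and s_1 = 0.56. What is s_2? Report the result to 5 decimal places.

p(0.43) = 0.1173091, p(0.56) = -0.1231909
s_2 = 0.5600000 − (-0.1231909)·(0.5600000 − 0.4300000) / (-0.1231909 − 0.1173091) = 0.5600000 − (-0.0160148)/(-0.2405000) = 0.4934103

0.49341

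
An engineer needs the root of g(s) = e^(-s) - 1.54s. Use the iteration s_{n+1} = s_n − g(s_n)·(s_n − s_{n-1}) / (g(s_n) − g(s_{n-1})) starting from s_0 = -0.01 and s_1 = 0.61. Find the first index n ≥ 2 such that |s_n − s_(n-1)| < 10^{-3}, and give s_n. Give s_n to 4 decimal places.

n = 4, s_n = 0.4247

g(-0.01) = 1.025450, g(0.61) = -0.396049
s_2 = 0.610000 − (-0.396049)·(0.620000)/(-1.421499) = 0.437260;  |Δ| = 0.172740
g(0.437260) = -0.027576
s_3 = 0.437260 − (-0.027576)·(-0.172740)/(0.368473) = 0.424332;  |Δ| = 0.012928
g(0.424332) = 0.000735
s_4 = 0.424332 − 0.000735·(-0.012928)/(0.028311) = 0.424668;  |Δ| = 0.000336
|s_4 − s_3| = 0.000336 < 10^{-3}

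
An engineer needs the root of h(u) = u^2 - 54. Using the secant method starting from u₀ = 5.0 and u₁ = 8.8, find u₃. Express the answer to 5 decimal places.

h(5.0) = -29.0000000, h(8.8) = 23.4400000
u₂ = 8.8000000 − 23.4400000·(8.8000000 − 5.0000000) / (23.4400000 − (-29.0000000)) = 8.8000000 − (89.0720000)/(52.4400000) = 7.1014493
h(7.1014493) = -3.5694182
u₃ = 7.1014493 − (-3.5694182)·(7.1014493 − 8.8000000) / (-3.5694182 − 23.4400000) = 7.1014493 − (6.0628379)/(-27.0094182) = 7.3259205

7.32592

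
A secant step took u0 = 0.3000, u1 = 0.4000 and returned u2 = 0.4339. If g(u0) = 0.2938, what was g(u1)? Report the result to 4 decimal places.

The secant line through (0.3000, 0.2938) and (0.4000, g(u1)) crosses zero at u2 = 0.4339.
So (0.3000, 0.2938), (0.4000, g(u1)), (0.4339, 0) are collinear:
g(u1) = 0.2938 · (0.4000 − 0.4339) / (0.3000 − 0.4339) = 0.2938 · (-0.033900)/(-0.133900) = 0.074383

0.0744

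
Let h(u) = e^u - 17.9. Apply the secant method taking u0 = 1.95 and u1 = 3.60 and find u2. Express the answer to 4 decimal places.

2.5566

h(1.95) = -10.871312, h(3.60) = 18.698234
u2 = 3.600000 − 18.698234·(3.600000 − 1.950000) / (18.698234 − (-10.871312)) = 3.600000 − (30.852087)/(29.569547) = 2.556626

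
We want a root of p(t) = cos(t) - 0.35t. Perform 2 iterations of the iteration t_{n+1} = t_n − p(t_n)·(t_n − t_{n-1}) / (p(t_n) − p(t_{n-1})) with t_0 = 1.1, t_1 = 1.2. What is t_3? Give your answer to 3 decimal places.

p(1.1) = 0.06860, p(1.2) = -0.05764
t_2 = 1.20000 − (-0.05764)·(1.20000 − 1.10000) / (-0.05764 − 0.06860) = 1.20000 − (-0.00576)/(-0.12624) = 1.15434
p(1.15434) = 0.00051
t_3 = 1.15434 − 0.00051·(1.15434 − 1.20000) / (0.00051 − (-0.05764)) = 1.15434 − (-0.00002)/(0.05815) = 1.15474

1.155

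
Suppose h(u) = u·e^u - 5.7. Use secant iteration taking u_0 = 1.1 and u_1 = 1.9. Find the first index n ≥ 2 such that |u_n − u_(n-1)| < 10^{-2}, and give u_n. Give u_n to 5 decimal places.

h(1.1) = -2.3954174, h(1.9) = 7.0031994
u_2 = 1.9000000 − 7.0031994·(0.8000000)/(9.3986168) = 1.3038953;  |Δ| = 0.5961047
h(1.3038953) = -0.8969483
u_3 = 1.3038953 − (-0.8969483)·(-0.5961047)/(-7.9001477) = 1.3715744;  |Δ| = 0.0676791
h(1.3715744) = -0.2938687
u_4 = 1.3715744 − (-0.2938687)·(0.0676791)/(0.6030796) = 1.4045531;  |Δ| = 0.0329787
h(1.4045531) = 0.0217363
u_5 = 1.4045531 − 0.0217363·(0.0329787)/(0.3156050) = 1.4022818;  |Δ| = 0.0022713
|u_5 − u_4| = 0.0022713 < 10^{-2}

n = 5, u_n = 1.40228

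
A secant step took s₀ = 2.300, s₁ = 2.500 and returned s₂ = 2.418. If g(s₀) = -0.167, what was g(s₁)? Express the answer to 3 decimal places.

The secant line through (2.300, -0.167) and (2.500, g(s₁)) crosses zero at s₂ = 2.418.
So (2.300, -0.167), (2.500, g(s₁)), (2.418, 0) are collinear:
g(s₁) = -0.167 · (2.500 − 2.418) / (2.300 − 2.418) = -0.167 · (0.08200)/(-0.11800) = 0.11605

0.116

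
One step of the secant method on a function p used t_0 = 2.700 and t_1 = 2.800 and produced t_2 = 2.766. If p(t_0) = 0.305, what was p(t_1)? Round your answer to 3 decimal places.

The secant line through (2.700, 0.305) and (2.800, p(t_1)) crosses zero at t_2 = 2.766.
So (2.700, 0.305), (2.800, p(t_1)), (2.766, 0) are collinear:
p(t_1) = 0.305 · (2.800 − 2.766) / (2.700 − 2.766) = 0.305 · (0.03400)/(-0.06600) = -0.15712

-0.157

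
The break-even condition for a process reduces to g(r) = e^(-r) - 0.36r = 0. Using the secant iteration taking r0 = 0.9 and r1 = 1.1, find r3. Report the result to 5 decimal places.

1.01080

g(0.9) = 0.0825697, g(1.1) = -0.0631289
r2 = 1.1000000 − (-0.0631289)·(1.1000000 − 0.9000000) / (-0.0631289 − 0.0825697) = 1.1000000 − (-0.0126258)/(-0.1456986) = 1.0133431
g(1.0133431) = -0.0018001
r3 = 1.0133431 − (-0.0018001)·(1.0133431 − 1.1000000) / (-0.0018001 − (-0.0631289)) = 1.0133431 − (0.0001560)/(0.0613288) = 1.0107995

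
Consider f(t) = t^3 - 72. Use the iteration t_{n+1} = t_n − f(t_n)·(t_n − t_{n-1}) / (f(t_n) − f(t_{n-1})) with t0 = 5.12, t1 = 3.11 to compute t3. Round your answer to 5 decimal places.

f(5.12) = 62.2177280, f(3.11) = -41.9197690
t2 = 3.1100000 − (-41.9197690)·(3.1100000 − 5.1200000) / (-41.9197690 − 62.2177280) = 3.1100000 − (84.2587357)/(-104.1374970) = 3.9191104
f(3.9191104) = -11.8047108
t3 = 3.9191104 − (-11.8047108)·(3.9191104 − 3.1100000) / (-11.8047108 − (-41.9197690)) = 3.9191104 − (-9.5513147)/(30.1150582) = 4.2362712

4.23627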